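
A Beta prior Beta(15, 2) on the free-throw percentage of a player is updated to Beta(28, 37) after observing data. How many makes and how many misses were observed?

Under Beta–binomial conjugacy the posterior parameters are (a+s, b+f).
Match parameters: s=28−15=13, f=37−2=35.

13 makes and 35 misses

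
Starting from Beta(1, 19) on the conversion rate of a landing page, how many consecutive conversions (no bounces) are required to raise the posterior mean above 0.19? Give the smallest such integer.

k = 4

After k conversions and 0 bounces the posterior is Beta(1+k, 19), with mean (1+k)/(1+19+k).
Set (1+k)/(20+k) > 0.19 and solve: k > (0.19·20 − 1)/(1 − 0.19) = 3.457.
The smallest integer exceeding 3.457 is 4.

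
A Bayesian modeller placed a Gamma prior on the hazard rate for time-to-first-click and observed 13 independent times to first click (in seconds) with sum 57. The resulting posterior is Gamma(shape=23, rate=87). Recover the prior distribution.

Gamma(shape=10, rate=30)

Gamma–exponential conjugacy: posterior shape = α + n, posterior rate = β + Σtᵢ.
So α = 23 − 13 = 10 and β = 87 − 57 = 30.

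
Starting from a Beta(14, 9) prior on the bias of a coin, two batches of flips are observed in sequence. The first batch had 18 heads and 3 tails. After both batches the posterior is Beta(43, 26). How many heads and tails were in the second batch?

11 heads and 14 tails

Because Beta–binomial updating is additive in the counts, the combined data contributed (α_post−α_prior, β_post−β_prior) successes and failures.
Total across both batches: 43−14=29 heads, 26−9=17 tails.
Subtract the first batch: 29−18=11 heads and 17−3=14 tails.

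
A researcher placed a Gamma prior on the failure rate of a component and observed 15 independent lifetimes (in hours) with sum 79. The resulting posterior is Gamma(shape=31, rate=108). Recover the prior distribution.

For an exponential likelihood with a Gamma(α, β) prior on the rate, n observations with total T give posterior Gamma(α+n, β+T).
So α = 31 − 15 = 16 and β = 108 − 79 = 29.

Gamma(shape=16, rate=29)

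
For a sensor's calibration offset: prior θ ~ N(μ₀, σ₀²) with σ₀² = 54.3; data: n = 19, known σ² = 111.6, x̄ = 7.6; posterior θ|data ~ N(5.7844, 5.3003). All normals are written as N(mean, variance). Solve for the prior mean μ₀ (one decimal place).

The posterior mean is a precision-weighted average: μ_n = (τ₀μ₀ + τ_data·x̄)/(τ₀+τ_data), with τ₀=1/σ₀² and τ_data=n/σ².
Here τ₀ = 1/54.3 = 0.018416 and τ_data = 19/111.6 = 0.170251, so τ_n = 0.188667.
Rearranging for μ₀: μ₀ = (μ_n·τ_n − τ_data·x̄)/τ₀ = (5.7844·0.188667 − 0.170251·7.6) / 0.018416 = -0.202582/0.018416 ≈ -11.0.

μ₀ = -11.0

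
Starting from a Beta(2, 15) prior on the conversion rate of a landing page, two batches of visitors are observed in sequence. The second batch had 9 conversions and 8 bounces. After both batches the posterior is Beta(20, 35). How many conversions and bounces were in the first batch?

Because Beta–binomial updating is additive in the counts, the combined data contributed (α_post−α_prior, β_post−β_prior) successes and failures.
Total across both batches: 20−2=18 conversions, 35−15=20 bounces.
Subtract the second batch: 18−9=9 conversions and 20−8=12 bounces.

9 conversions and 12 bounces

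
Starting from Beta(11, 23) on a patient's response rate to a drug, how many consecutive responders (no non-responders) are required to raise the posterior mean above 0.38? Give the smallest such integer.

After k responders and 0 non-responders the posterior is Beta(11+k, 23), with mean (11+k)/(11+23+k).
Set (11+k)/(34+k) > 0.38 and solve: k > (0.38·34 − 11)/(1 − 0.38) = 3.097.
The smallest integer exceeding 3.097 is 4.

k = 4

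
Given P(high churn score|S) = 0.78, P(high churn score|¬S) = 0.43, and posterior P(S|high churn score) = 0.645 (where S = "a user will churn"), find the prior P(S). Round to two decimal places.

In odds form, posterior odds = prior odds × likelihood ratio, so prior odds = posterior odds ÷ LR.
Posterior odds = 0.645/(1−0.645) = 1.8169. LR = 0.78/0.43 = 1.8140.
Prior odds = 1.8169/1.8140 = 1.0016, so P(S) = 1.0016/(1+1.0016) ≈ 0.50.

P(S) = 0.50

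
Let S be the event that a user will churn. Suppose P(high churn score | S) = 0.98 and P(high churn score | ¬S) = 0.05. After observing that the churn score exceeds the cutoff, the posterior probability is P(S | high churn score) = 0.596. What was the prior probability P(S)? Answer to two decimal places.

P(S) = 0.07

In odds form, posterior odds = prior odds × likelihood ratio, so prior odds = posterior odds ÷ LR.
Posterior odds = 0.596/(1−0.596) = 1.4752. LR = 0.98/0.05 = 19.6000.
Prior odds = 1.4752/19.6000 = 0.0753, so P(S) = 0.0753/(1+0.0753) ≈ 0.07.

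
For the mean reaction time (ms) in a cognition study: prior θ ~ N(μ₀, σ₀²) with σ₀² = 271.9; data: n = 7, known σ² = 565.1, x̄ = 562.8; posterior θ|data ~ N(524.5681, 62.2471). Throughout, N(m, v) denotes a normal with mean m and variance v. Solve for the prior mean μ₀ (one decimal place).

With known observation variance, the Normal–Normal posterior has precision τ_n = τ₀ + n/σ² and mean μ_n = (τ₀μ₀ + (n/σ²)x̄)/τ_n.
Here τ₀ = 1/271.9 = 0.003678 and τ_data = 7/565.1 = 0.012387, so τ_n = 0.016065.
Rearranging for μ₀: μ₀ = (μ_n·τ_n − τ_data·x̄)/τ₀ = (524.5681·0.016065 − 0.012387·562.8) / 0.003678 = 1.455783/0.003678 ≈ 395.8.

μ₀ = 395.8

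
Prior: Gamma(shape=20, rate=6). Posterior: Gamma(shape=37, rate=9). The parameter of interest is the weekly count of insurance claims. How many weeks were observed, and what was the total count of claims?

A Gamma(α, β) prior (rate parametrization) on a Poisson rate with n observations summing to S gives posterior Gamma(α+S, β+n).
Matching: Σxᵢ = 37 − 20 = 17 and n = 9 − 6 = 3.

n = 3 weeks with total 17 claims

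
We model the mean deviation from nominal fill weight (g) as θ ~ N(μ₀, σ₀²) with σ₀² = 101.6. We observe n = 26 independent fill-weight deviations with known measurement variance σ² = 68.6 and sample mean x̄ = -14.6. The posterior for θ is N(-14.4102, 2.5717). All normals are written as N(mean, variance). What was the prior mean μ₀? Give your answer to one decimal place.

μ₀ = -7.1

The posterior mean is a precision-weighted average: μ_n = (τ₀μ₀ + τ_data·x̄)/(τ₀+τ_data), with τ₀=1/σ₀² and τ_data=n/σ².
Here τ₀ = 1/101.6 = 0.009843 and τ_data = 26/68.6 = 0.379009, so τ_n = 0.388852.
Rearranging for μ₀: μ₀ = (μ_n·τ_n − τ_data·x̄)/τ₀ = (-14.4102·0.388852 − 0.379009·-14.6) / 0.009843 = -0.069904/0.009843 ≈ -7.1.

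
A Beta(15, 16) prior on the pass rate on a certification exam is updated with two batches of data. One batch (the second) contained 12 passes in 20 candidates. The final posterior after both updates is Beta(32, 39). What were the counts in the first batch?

Because Beta–binomial updating is additive in the counts, the combined data contributed (α_post−α_prior, β_post−β_prior) successes and failures.
Total across both batches: 32−15=17 passes, 39−16=23 failures.
Subtract the second batch: 17−12=5 passes and 23−8=15 failures.

5 passes and 15 failures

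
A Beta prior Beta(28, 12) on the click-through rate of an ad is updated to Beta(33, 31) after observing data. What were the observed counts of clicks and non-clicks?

5 clicks and 19 non-clicks

A Beta(α, β) prior with s successes and f failures in binomial data gives a Beta(α+s, β+f) posterior.
Match parameters: s=33−28=5, f=31−12=19.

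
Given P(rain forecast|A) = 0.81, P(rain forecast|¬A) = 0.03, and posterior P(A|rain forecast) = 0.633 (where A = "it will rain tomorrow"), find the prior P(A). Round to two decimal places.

Bayes' rule in odds form gives O(A|E) = O(A)·[P(E|A)/P(E|¬A)], hence O(A) = O(A|E)/LR.
Posterior odds = 0.633/(1−0.633) = 1.7248. LR = 0.81/0.03 = 27.0000.
Prior odds = 1.7248/27.0000 = 0.0639, so P(A) = 0.0639/(1+0.0639) ≈ 0.06.

P(A) = 0.06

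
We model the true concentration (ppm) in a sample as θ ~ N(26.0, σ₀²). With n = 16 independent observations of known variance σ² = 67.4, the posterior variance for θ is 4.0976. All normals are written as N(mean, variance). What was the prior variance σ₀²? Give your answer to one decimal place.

For the Normal–Normal model with known σ², precisions add: τ_n = τ₀ + n/σ².
So 1/σ₀² = 1/4.0976 − 16/67.4 = 0.244045 − 0.237389 = 0.006656.
Hence σ₀² = 1/0.006656 ≈ 150.2.

σ₀² = 150.2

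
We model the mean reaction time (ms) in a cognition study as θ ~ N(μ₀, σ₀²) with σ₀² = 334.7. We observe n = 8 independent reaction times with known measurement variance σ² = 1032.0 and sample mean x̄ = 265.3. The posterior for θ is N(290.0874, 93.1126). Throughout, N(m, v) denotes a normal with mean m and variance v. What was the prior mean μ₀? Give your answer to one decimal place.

μ₀ = 354.4

The posterior mean is a precision-weighted average: μ_n = (τ₀μ₀ + τ_data·x̄)/(τ₀+τ_data), with τ₀=1/σ₀² and τ_data=n/σ².
Here τ₀ = 1/334.7 = 0.002988 and τ_data = 8/1032.0 = 0.007752, so τ_n = 0.010740.
Rearranging for μ₀: μ₀ = (μ_n·τ_n − τ_data·x̄)/τ₀ = (290.0874·0.010740 − 0.007752·265.3) / 0.002988 = 1.058933/0.002988 ≈ 354.4.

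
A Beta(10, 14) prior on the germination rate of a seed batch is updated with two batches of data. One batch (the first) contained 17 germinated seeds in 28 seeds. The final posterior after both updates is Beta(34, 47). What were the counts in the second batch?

7 germinated seeds and 22 non-germinating seeds

Sequential conjugate updates are equivalent to a single update on the pooled data, so total successes = posterior α − prior α and total failures = posterior β − prior β.
Total across both batches: 34−10=24 germinated seeds, 47−14=33 non-germinating seeds.
Subtract the first batch: 24−17=7 germinated seeds and 33−11=22 non-germinating seeds.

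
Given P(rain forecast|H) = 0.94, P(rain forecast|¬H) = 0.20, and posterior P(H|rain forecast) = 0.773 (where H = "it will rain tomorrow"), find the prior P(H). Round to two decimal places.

In odds form, posterior odds = prior odds × likelihood ratio, so prior odds = posterior odds ÷ LR.
Posterior odds = 0.773/(1−0.773) = 3.4053. LR = 0.94/0.20 = 4.7000.
Prior odds = 3.4053/4.7000 = 0.7245, so P(H) = 0.7245/(1+0.7245) ≈ 0.42.

P(H) = 0.42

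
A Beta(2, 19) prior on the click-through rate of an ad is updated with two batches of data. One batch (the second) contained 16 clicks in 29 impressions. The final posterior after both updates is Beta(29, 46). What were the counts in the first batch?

Because Beta–binomial updating is additive in the counts, the combined data contributed (α_post−α_prior, β_post−β_prior) successes and failures.
Total across both batches: 29−2=27 clicks, 46−19=27 non-clicks.
Subtract the second batch: 27−16=11 clicks and 27−13=14 non-clicks.

11 clicks and 14 non-clicks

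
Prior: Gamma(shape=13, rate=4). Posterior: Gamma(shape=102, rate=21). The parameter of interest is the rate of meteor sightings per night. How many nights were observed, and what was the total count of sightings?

n = 17 nights with total 89 sightings

A Gamma(α, β) prior (rate parametrization) on a Poisson rate with n observations summing to S gives posterior Gamma(α+S, β+n).
Matching: Σxᵢ = 102 − 13 = 89 and n = 21 − 4 = 17.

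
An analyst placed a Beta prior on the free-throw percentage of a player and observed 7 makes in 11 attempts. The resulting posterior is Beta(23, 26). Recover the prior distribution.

Beta(16, 22)

Beta is conjugate to the binomial likelihood: posterior = Beta(a+s, b+f).
Subtract the data counts: 23−7=16, 26−4=22.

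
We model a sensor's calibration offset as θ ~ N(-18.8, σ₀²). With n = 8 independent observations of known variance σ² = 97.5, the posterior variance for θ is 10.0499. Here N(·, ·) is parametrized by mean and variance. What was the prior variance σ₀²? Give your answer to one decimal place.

For the Normal–Normal model with known σ², precisions add: τ_n = τ₀ + n/σ².
So 1/σ₀² = 1/10.0499 − 8/97.5 = 0.099503 − 0.082051 = 0.017452.
Hence σ₀² = 1/0.017452 ≈ 57.3.

σ₀² = 57.3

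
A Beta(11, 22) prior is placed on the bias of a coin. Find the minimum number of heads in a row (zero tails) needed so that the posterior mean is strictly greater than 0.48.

k = 10

After k heads and 0 tails the posterior is Beta(11+k, 22), with mean (11+k)/(11+22+k).
Set (11+k)/(33+k) > 0.48 and solve: k > (0.48·33 − 11)/(1 − 0.48) = 9.308.
The smallest integer exceeding 9.308 is 10, and checking k=10: (21)/(43) = 0.4884 > 0.48.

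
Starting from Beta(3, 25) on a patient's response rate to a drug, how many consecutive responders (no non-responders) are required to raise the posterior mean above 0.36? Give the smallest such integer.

After k responders and 0 non-responders the posterior is Beta(3+k, 25), with mean (3+k)/(3+25+k).
Set (3+k)/(28+k) > 0.36 and solve: k > (0.36·28 − 3)/(1 − 0.36) = 11.062.
The smallest integer exceeding 11.062 is 12.

k = 12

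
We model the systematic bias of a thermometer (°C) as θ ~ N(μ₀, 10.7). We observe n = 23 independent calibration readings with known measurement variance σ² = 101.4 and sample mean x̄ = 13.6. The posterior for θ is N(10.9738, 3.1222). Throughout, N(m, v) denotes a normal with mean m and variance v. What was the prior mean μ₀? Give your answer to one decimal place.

μ₀ = 4.6

The posterior mean is a precision-weighted average: μ_n = (τ₀μ₀ + τ_data·x̄)/(τ₀+τ_data), with τ₀=1/σ₀² and τ_data=n/σ².
Here τ₀ = 1/10.7 = 0.093458 and τ_data = 23/101.4 = 0.226824, so τ_n = 0.320282.
Rearranging for μ₀: μ₀ = (μ_n·τ_n − τ_data·x̄)/τ₀ = (10.9738·0.320282 − 0.226824·13.6) / 0.093458 = 0.429904/0.093458 ≈ 4.6.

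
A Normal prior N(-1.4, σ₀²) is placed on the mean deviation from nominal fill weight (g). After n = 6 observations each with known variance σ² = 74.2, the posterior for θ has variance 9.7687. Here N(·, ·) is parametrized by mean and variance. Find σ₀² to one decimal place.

σ₀² = 46.5

Posterior precision equals prior precision plus data precision: 1/σ_n² = 1/σ₀² + n/σ².
So 1/σ₀² = 1/9.7687 − 6/74.2 = 0.102368 − 0.080863 = 0.021505.
Hence σ₀² = 1/0.021505 ≈ 46.5.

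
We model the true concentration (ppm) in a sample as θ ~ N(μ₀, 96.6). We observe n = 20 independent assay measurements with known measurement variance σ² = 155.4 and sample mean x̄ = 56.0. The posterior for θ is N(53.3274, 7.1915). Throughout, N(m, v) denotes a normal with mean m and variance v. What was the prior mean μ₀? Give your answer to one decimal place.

μ₀ = 20.1

With known observation variance, the Normal–Normal posterior has precision τ_n = τ₀ + n/σ² and mean μ_n = (τ₀μ₀ + (n/σ²)x̄)/τ_n.
Here τ₀ = 1/96.6 = 0.010352 and τ_data = 20/155.4 = 0.128700, so τ_n = 0.139052.
Rearranging for μ₀: μ₀ = (μ_n·τ_n − τ_data·x̄)/τ₀ = (53.3274·0.139052 − 0.128700·56.0) / 0.010352 = 0.208082/0.010352 ≈ 20.1.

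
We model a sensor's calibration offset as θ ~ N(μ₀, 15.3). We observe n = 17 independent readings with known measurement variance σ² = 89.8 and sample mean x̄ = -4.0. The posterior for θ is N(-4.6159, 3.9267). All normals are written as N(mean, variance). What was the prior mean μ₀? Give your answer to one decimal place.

μ₀ = -6.4

With known observation variance, the Normal–Normal posterior has precision τ_n = τ₀ + n/σ² and mean μ_n = (τ₀μ₀ + (n/σ²)x̄)/τ_n.
Here τ₀ = 1/15.3 = 0.065359 and τ_data = 17/89.8 = 0.189310, so τ_n = 0.254669.
Rearranging for μ₀: μ₀ = (μ_n·τ_n − τ_data·x̄)/τ₀ = (-4.6159·0.254669 − 0.189310·-4.0) / 0.065359 = -0.418287/0.065359 ≈ -6.4.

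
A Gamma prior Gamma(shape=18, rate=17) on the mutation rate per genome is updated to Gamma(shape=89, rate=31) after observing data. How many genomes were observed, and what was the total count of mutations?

Gamma–Poisson conjugacy: posterior shape = α + Σxᵢ, posterior rate = β + n.
Matching: Σxᵢ = 89 − 18 = 71 and n = 31 − 17 = 14.

n = 14 genomes with total 71 mutations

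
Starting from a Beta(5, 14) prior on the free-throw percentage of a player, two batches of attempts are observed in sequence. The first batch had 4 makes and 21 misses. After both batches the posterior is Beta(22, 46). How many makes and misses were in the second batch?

13 makes and 11 misses

Sequential conjugate updates are equivalent to a single update on the pooled data, so total successes = posterior α − prior α and total failures = posterior β − prior β.
Total across both batches: 22−5=17 makes, 46−14=32 misses.
Subtract the first batch: 17−4=13 makes and 32−21=11 misses.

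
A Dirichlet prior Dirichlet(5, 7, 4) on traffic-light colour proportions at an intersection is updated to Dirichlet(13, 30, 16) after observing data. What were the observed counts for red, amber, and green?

For a Dirichlet(α) prior with multinomial counts c, the posterior is Dirichlet(α + c) componentwise.
Counts are posterior − prior componentwise: 13−5=8, 30−7=23, 16−4=12.

counts (8, 23, 12)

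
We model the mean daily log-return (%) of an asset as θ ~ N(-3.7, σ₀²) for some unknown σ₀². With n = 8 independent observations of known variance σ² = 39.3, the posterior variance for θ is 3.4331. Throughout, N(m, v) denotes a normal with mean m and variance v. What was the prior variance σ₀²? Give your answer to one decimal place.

Posterior precision equals prior precision plus data precision: 1/σ_n² = 1/σ₀² + n/σ².
So 1/σ₀² = 1/3.4331 − 8/39.3 = 0.291282 − 0.203562 = 0.087720.
Hence σ₀² = 1/0.087720 ≈ 11.4.

σ₀² = 11.4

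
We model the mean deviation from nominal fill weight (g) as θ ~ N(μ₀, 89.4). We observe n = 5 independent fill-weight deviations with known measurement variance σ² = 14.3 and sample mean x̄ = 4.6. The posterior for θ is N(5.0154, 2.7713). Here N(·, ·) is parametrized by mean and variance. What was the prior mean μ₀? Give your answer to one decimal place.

With known observation variance, the Normal–Normal posterior has precision τ_n = τ₀ + n/σ² and mean μ_n = (τ₀μ₀ + (n/σ²)x̄)/τ_n.
Here τ₀ = 1/89.4 = 0.011186 and τ_data = 5/14.3 = 0.349650, so τ_n = 0.360836.
Rearranging for μ₀: μ₀ = (μ_n·τ_n − τ_data·x̄)/τ₀ = (5.0154·0.360836 − 0.349650·4.6) / 0.011186 = 0.201347/0.011186 ≈ 18.0.

μ₀ = 18.0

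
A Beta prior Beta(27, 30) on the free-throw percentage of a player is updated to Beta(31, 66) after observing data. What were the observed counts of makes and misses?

4 makes and 36 misses

Beta is conjugate to the binomial likelihood: posterior = Beta(a+s, b+f).
Match parameters: s=31−27=4, f=66−30=36.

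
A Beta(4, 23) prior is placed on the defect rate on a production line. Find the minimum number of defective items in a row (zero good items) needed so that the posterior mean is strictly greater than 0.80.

k = 89

After k defective items and 0 good items the posterior is Beta(4+k, 23), with mean (4+k)/(4+23+k).
Set (4+k)/(27+k) > 0.80 and solve: k > (0.80·27 − 4)/(1 − 0.80) = 88.000.
The smallest integer exceeding 88.000 is 89.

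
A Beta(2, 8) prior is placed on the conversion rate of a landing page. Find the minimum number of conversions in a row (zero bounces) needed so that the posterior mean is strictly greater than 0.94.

After k conversions and 0 bounces the posterior is Beta(2+k, 8), with mean (2+k)/(2+8+k).
Set (2+k)/(10+k) > 0.94 and solve: k > (0.94·10 − 2)/(1 − 0.94) = 123.333.
The smallest integer exceeding 123.333 is 124, and checking k=124: (126)/(134) = 0.9403 > 0.94.

k = 124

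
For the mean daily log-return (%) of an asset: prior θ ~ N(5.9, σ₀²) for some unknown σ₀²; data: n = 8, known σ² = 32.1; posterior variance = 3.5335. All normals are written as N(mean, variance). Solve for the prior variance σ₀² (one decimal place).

For the Normal–Normal model with known σ², precisions add: τ_n = τ₀ + n/σ².
So 1/σ₀² = 1/3.5335 − 8/32.1 = 0.283006 − 0.249221 = 0.033785.
Hence σ₀² = 1/0.033785 ≈ 29.6.

σ₀² = 29.6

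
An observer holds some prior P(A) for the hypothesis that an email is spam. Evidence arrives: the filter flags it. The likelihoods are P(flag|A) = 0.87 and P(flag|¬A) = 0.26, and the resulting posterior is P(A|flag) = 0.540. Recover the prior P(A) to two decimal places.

Bayes' rule in odds form gives O(A|E) = O(A)·[P(E|A)/P(E|¬A)], hence O(A) = O(A|E)/LR.
Posterior odds = 0.540/(1−0.540) = 1.1739. LR = 0.87/0.26 = 3.3462.
Prior odds = 1.1739/3.3462 = 0.3508, so P(A) = 0.3508/(1+0.3508) ≈ 0.26.

P(A) = 0.26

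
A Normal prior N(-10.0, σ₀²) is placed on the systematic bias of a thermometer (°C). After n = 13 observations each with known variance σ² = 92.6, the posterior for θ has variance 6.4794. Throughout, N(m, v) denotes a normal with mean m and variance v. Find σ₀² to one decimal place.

For the Normal–Normal model with known σ², precisions add: τ_n = τ₀ + n/σ².
So 1/σ₀² = 1/6.4794 − 13/92.6 = 0.154335 − 0.140389 = 0.013946.
Hence σ₀² = 1/0.013946 ≈ 71.7.

σ₀² = 71.7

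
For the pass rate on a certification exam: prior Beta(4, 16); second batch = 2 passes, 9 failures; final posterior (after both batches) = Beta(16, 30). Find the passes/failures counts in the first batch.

Because Beta–binomial updating is additive in the counts, the combined data contributed (α_post−α_prior, β_post−β_prior) successes and failures.
Total across both batches: 16−4=12 passes, 30−16=14 failures.
Subtract the second batch: 12−2=10 passes and 14−9=5 failures.

10 passes and 5 failures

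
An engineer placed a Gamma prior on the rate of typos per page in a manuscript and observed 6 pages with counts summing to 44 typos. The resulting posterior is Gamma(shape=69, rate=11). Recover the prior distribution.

Gamma–Poisson conjugacy: posterior shape = α + Σxᵢ, posterior rate = β + n.
So α = 69 − 44 = 25 and β = 11 − 6 = 5.

Gamma(shape=25, rate=5)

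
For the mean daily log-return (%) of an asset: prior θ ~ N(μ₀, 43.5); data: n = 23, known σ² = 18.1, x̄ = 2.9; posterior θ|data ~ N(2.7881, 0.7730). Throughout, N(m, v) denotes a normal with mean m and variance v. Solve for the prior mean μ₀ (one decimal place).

μ₀ = -3.4

With known observation variance, the Normal–Normal posterior has precision τ_n = τ₀ + n/σ² and mean μ_n = (τ₀μ₀ + (n/σ²)x̄)/τ_n.
Here τ₀ = 1/43.5 = 0.022989 and τ_data = 23/18.1 = 1.270718, so τ_n = 1.293707.
Rearranging for μ₀: μ₀ = (μ_n·τ_n − τ_data·x̄)/τ₀ = (2.7881·1.293707 − 1.270718·2.9) / 0.022989 = -0.078098/0.022989 ≈ -3.4.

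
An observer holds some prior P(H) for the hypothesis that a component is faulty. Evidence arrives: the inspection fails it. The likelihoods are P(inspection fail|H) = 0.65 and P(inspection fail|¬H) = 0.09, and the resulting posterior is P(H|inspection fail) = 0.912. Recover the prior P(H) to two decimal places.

In odds form, posterior odds = prior odds × likelihood ratio, so prior odds = posterior odds ÷ LR.
Posterior odds = 0.912/(1−0.912) = 10.3636. LR = 0.65/0.09 = 7.2222.
Prior odds = 10.3636/7.2222 = 1.4350, so P(H) = 1.4350/(1+1.4350) ≈ 0.59.

P(H) = 0.59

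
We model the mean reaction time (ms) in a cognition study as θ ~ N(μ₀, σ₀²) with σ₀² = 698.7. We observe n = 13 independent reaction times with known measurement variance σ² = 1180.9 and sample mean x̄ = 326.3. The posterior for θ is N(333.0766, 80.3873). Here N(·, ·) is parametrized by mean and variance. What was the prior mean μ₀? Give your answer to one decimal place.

μ₀ = 385.2

The posterior mean is a precision-weighted average: μ_n = (τ₀μ₀ + τ_data·x̄)/(τ₀+τ_data), with τ₀=1/σ₀² and τ_data=n/σ².
Here τ₀ = 1/698.7 = 0.001431 and τ_data = 13/1180.9 = 0.011009, so τ_n = 0.012440.
Rearranging for μ₀: μ₀ = (μ_n·τ_n − τ_data·x̄)/τ₀ = (333.0766·0.012440 − 0.011009·326.3) / 0.001431 = 0.551236/0.001431 ≈ 385.2.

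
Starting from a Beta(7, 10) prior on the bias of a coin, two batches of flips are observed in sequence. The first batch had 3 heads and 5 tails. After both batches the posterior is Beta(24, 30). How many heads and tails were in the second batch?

14 heads and 15 tails

Sequential conjugate updates are equivalent to a single update on the pooled data, so total successes = posterior α − prior α and total failures = posterior β − prior β.
Total across both batches: 24−7=17 heads, 30−10=20 tails.
Subtract the first batch: 17−3=14 heads and 20−5=15 tails.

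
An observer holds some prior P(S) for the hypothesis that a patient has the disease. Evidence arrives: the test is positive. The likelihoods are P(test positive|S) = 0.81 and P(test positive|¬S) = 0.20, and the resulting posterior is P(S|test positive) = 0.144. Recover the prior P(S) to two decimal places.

P(S) = 0.04

In odds form, posterior odds = prior odds × likelihood ratio, so prior odds = posterior odds ÷ LR.
Posterior odds = 0.144/(1−0.144) = 0.1682. LR = 0.81/0.20 = 4.0500.
Prior odds = 0.1682/4.0500 = 0.0415, so P(S) = 0.0415/(1+0.0415) ≈ 0.04.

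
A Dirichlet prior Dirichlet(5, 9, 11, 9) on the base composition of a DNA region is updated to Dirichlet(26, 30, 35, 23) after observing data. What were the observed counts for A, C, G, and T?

counts (21, 21, 24, 14)

For a Dirichlet(α) prior with multinomial counts c, the posterior is Dirichlet(α + c) componentwise.
Counts are posterior − prior componentwise: 26−5=21, 30−9=21, 35−11=24, 23−9=14.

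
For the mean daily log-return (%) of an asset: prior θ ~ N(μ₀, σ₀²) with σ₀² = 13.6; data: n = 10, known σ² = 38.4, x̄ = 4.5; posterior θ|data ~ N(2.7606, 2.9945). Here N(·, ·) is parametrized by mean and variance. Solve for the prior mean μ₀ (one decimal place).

μ₀ = -3.4

The posterior mean is a precision-weighted average: μ_n = (τ₀μ₀ + τ_data·x̄)/(τ₀+τ_data), with τ₀=1/σ₀² and τ_data=n/σ².
Here τ₀ = 1/13.6 = 0.073529 and τ_data = 10/38.4 = 0.260417, so τ_n = 0.333946.
Rearranging for μ₀: μ₀ = (μ_n·τ_n − τ_data·x̄)/τ₀ = (2.7606·0.333946 − 0.260417·4.5) / 0.073529 = -0.249985/0.073529 ≈ -3.4.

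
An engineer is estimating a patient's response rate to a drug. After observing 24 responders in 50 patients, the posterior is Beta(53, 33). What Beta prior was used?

Beta(29, 7)

A Beta(α, β) prior with s successes and f failures in binomial data gives a Beta(α+s, β+f) posterior.
So α = 53 − 24 = 29 and β = 33 − 26 = 7.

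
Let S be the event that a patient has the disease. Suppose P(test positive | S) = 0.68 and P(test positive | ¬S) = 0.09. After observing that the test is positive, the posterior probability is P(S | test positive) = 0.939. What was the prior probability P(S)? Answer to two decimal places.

P(S) = 0.67

Bayes' rule in odds form gives O(S|E) = O(S)·[P(E|S)/P(E|¬S)], hence O(S) = O(S|E)/LR.
Posterior odds = 0.939/(1−0.939) = 15.3934. LR = 0.68/0.09 = 7.5556.
Prior odds = 15.3934/7.5556 = 2.0373, so P(S) = 2.0373/(1+2.0373) ≈ 0.67.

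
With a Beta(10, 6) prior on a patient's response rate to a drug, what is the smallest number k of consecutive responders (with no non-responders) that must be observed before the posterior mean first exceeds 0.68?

k = 3

After k responders and 0 non-responders the posterior is Beta(10+k, 6), with mean (10+k)/(10+6+k).
Set (10+k)/(16+k) > 0.68 and solve: k > (0.68·16 − 10)/(1 − 0.68) = 2.750.
The smallest integer exceeding 2.750 is 3.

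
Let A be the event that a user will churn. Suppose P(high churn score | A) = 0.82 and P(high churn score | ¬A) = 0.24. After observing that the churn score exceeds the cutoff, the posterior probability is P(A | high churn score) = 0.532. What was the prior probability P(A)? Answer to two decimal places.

P(A) = 0.25

In odds form, posterior odds = prior odds × likelihood ratio, so prior odds = posterior odds ÷ LR.
Posterior odds = 0.532/(1−0.532) = 1.1368. LR = 0.82/0.24 = 3.4167.
Prior odds = 1.1368/3.4167 = 0.3327, so P(A) = 0.3327/(1+0.3327) ≈ 0.25.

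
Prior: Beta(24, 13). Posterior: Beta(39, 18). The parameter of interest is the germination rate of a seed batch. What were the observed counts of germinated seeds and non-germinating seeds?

A Beta(a, b) prior with s successes and f failures in binomial data gives a Beta(a+s, b+f) posterior.
Match parameters: s=39−24=15, f=18−13=5.

15 germinated seeds and 5 non-germinating seeds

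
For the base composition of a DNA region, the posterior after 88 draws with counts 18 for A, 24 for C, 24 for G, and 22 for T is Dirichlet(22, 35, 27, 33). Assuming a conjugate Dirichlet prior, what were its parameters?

For a Dirichlet(α) prior with multinomial counts c, the posterior is Dirichlet(α + c) componentwise.
Subtract each count from the matching posterior parameter: 22−18=4, 35−24=11, 27−24=3, 33−22=11.

Dirichlet(4, 11, 3, 11)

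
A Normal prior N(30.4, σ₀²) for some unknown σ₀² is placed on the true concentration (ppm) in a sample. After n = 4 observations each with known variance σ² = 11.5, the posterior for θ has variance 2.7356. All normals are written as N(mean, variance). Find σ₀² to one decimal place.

σ₀² = 56.4

For the Normal–Normal model with known σ², precisions add: τ_n = τ₀ + n/σ².
So 1/σ₀² = 1/2.7356 − 4/11.5 = 0.365551 − 0.347826 = 0.017725.
Hence σ₀² = 1/0.017725 ≈ 56.4.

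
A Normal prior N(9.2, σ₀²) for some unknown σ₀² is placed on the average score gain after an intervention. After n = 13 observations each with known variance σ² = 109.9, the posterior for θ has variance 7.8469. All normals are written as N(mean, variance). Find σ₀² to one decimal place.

Posterior precision equals prior precision plus data precision: 1/σ_n² = 1/σ₀² + n/σ².
So 1/σ₀² = 1/7.8469 − 13/109.9 = 0.127439 − 0.118289 = 0.009150.
Hence σ₀² = 1/0.009150 ≈ 109.3.

σ₀² = 109.3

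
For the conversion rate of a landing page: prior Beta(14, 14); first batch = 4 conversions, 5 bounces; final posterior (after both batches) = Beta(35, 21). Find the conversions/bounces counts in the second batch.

17 conversions and 2 bounces

Sequential conjugate updates are equivalent to a single update on the pooled data, so total successes = posterior α − prior α and total failures = posterior β − prior β.
Total across both batches: 35−14=21 conversions, 21−14=7 bounces.
Subtract the first batch: 21−4=17 conversions and 7−5=2 bounces.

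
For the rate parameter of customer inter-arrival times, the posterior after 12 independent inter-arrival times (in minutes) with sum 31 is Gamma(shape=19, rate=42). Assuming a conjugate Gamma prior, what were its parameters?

Gamma–exponential conjugacy: posterior shape = α + n, posterior rate = β + Σtᵢ.
So α = 19 − 12 = 7 and β = 42 − 31 = 11.

Gamma(shape=7, rate=11)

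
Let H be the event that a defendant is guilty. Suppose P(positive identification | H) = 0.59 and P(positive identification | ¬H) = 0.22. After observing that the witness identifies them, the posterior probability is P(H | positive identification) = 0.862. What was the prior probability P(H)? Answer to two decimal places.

P(H) = 0.70

In odds form, posterior odds = prior odds × likelihood ratio, so prior odds = posterior odds ÷ LR.
Posterior odds = 0.862/(1−0.862) = 6.2464. LR = 0.59/0.22 = 2.6818.
Prior odds = 6.2464/2.6818 = 2.3292, so P(H) = 2.3292/(1+2.3292) ≈ 0.70.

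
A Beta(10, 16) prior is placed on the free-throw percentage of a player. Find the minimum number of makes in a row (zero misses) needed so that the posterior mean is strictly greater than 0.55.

After k makes and 0 misses the posterior is Beta(10+k, 16), with mean (10+k)/(10+16+k).
Set (10+k)/(26+k) > 0.55 and solve: k > (0.55·26 − 10)/(1 − 0.55) = 9.556.
The smallest integer exceeding 9.556 is 10.

k = 10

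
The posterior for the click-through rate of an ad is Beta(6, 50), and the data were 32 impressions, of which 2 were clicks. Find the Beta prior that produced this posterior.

Under Beta–binomial conjugacy the posterior parameters are (a+s, b+f).
Subtract the data counts: 6−2=4, 50−30=20.

Beta(4, 20)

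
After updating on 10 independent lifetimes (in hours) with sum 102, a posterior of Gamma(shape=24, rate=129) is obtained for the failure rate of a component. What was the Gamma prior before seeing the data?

Gamma(shape=14, rate=27)

For an exponential likelihood with a Gamma(α, β) prior on the rate, n observations with total T give posterior Gamma(α+n, β+T).
So α = 24 − 10 = 14 and β = 129 − 102 = 27.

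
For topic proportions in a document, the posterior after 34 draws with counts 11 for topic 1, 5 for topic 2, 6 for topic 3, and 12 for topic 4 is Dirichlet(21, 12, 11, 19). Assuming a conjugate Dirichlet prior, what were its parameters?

For a Dirichlet(α) prior with multinomial counts c, the posterior is Dirichlet(α + c) componentwise.
Subtract each count from the matching posterior parameter: 21−11=10, 12−5=7, 11−6=5, 19−12=7.

Dirichlet(10, 7, 5, 7)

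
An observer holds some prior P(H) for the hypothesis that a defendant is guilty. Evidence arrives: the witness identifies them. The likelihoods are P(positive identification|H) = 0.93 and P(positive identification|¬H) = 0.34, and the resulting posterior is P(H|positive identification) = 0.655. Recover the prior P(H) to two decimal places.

In odds form, posterior odds = prior odds × likelihood ratio, so prior odds = posterior odds ÷ LR.
Posterior odds = 0.655/(1−0.655) = 1.8986. LR = 0.93/0.34 = 2.7353.
Prior odds = 1.8986/2.7353 = 0.6941, so P(H) = 0.6941/(1+0.6941) ≈ 0.41.

P(H) = 0.41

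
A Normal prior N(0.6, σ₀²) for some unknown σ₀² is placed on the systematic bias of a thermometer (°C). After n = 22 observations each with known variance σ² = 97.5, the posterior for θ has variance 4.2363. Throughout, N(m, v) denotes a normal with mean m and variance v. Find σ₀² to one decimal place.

σ₀² = 96.0

Posterior precision equals prior precision plus data precision: 1/σ_n² = 1/σ₀² + n/σ².
So 1/σ₀² = 1/4.2363 − 22/97.5 = 0.236055 − 0.225641 = 0.010414.
Hence σ₀² = 1/0.010414 ≈ 96.0.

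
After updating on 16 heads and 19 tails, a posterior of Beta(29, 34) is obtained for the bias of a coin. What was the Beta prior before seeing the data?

Beta(13, 15)

Under Beta–binomial conjugacy the posterior parameters are (a+s, b+f).
Subtract the data counts: 29−16=13, 34−19=15.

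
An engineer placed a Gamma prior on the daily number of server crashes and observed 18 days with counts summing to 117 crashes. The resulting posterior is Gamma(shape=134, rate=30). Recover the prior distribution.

Gamma–Poisson conjugacy: posterior shape = α + Σxᵢ, posterior rate = β + n.
So α = 134 − 117 = 17 and β = 30 − 18 = 12.

Gamma(shape=17, rate=12)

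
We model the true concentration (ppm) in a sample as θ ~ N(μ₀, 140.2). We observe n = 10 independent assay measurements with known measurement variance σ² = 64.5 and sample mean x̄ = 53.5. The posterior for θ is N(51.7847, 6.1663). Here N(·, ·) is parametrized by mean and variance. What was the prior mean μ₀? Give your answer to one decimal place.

The posterior mean is a precision-weighted average: μ_n = (τ₀μ₀ + τ_data·x̄)/(τ₀+τ_data), with τ₀=1/σ₀² and τ_data=n/σ².
Here τ₀ = 1/140.2 = 0.007133 and τ_data = 10/64.5 = 0.155039, so τ_n = 0.162172.
Rearranging for μ₀: μ₀ = (μ_n·τ_n − τ_data·x̄)/τ₀ = (51.7847·0.162172 − 0.155039·53.5) / 0.007133 = 0.103442/0.007133 ≈ 14.5.

μ₀ = 14.5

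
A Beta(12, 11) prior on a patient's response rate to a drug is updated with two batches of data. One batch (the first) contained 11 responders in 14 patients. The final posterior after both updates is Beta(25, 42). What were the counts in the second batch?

2 responders and 28 non-responders

Because Beta–binomial updating is additive in the counts, the combined data contributed (α_post−α_prior, β_post−β_prior) successes and failures.
Total across both batches: 25−12=13 responders, 42−11=31 non-responders.
Subtract the first batch: 13−11=2 responders and 31−3=28 non-responders.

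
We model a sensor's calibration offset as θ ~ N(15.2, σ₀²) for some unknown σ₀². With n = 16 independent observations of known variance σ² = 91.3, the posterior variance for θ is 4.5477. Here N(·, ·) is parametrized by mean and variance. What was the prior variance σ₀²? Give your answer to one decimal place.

Posterior precision equals prior precision plus data precision: 1/σ_n² = 1/σ₀² + n/σ².
So 1/σ₀² = 1/4.5477 − 16/91.3 = 0.219891 − 0.175246 = 0.044645.
Hence σ₀² = 1/0.044645 ≈ 22.4.

σ₀² = 22.4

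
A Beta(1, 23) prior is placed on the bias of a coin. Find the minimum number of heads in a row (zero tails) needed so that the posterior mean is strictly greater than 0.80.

k = 92

After k heads and 0 tails the posterior is Beta(1+k, 23), with mean (1+k)/(1+23+k).
Set (1+k)/(24+k) > 0.80 and solve: k > (0.80·24 − 1)/(1 − 0.80) = 91.000.
The smallest integer exceeding 91.000 is 92, and checking k=92: (93)/(116) = 0.8017 > 0.80.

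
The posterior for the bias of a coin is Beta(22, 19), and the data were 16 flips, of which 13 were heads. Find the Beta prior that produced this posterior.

Under Beta–binomial conjugacy the posterior parameters are (a+s, b+f).
Subtract the data counts: 22−13=9, 19−3=16.

Beta(9, 16)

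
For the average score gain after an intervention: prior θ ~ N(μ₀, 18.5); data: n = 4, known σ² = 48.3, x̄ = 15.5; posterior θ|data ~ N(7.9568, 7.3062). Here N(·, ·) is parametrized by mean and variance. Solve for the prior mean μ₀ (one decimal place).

The posterior mean is a precision-weighted average: μ_n = (τ₀μ₀ + τ_data·x̄)/(τ₀+τ_data), with τ₀=1/σ₀² and τ_data=n/σ².
Here τ₀ = 1/18.5 = 0.054054 and τ_data = 4/48.3 = 0.082816, so τ_n = 0.136870.
Rearranging for μ₀: μ₀ = (μ_n·τ_n − τ_data·x̄)/τ₀ = (7.9568·0.136870 − 0.082816·15.5) / 0.054054 = -0.194601/0.054054 ≈ -3.6.

μ₀ = -3.6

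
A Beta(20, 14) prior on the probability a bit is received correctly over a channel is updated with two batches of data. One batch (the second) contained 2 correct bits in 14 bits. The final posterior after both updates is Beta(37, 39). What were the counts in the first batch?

Because Beta–binomial updating is additive in the counts, the combined data contributed (α_post−α_prior, β_post−β_prior) successes and failures.
Total across both batches: 37−20=17 correct bits, 39−14=25 errors.
Subtract the second batch: 17−2=15 correct bits and 25−12=13 errors.

15 correct bits and 13 errors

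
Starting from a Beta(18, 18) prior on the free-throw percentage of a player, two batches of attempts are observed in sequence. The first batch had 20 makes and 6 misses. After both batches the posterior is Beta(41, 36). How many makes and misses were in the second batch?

3 makes and 12 misses

Because Beta–binomial updating is additive in the counts, the combined data contributed (α_post−α_prior, β_post−β_prior) successes and failures.
Total across both batches: 41−18=23 makes, 36−18=18 misses.
Subtract the first batch: 23−20=3 makes and 18−6=12 misses.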